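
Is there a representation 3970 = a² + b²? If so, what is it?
1² + 63² (a=1, b=63)

Factorization: 3970 = 2 × 5 × 397
By Fermat: n is sum of two squares iff every prime p ≡ 3 (mod 4) appears to even power.
All primes ≡ 3 (mod 4) appear to even power.
Search a = 0, 1, 2, … for 3970 - a² a perfect square: first hit at a = 1: 3970 - 1 = 3969 = 63².
3970 = 1² + 63² = 1 + 3969 ✓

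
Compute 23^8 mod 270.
61

Repeated squaring. Binary of 8 = 1000.
23^1 ≡ 23 (mod 270); 23^2 ≡ 259 (mod 270); 23^4 ≡ 121 (mod 270); 23^8 ≡ 61 (mod 270)
23^8 = 23^8 ≡ 61 (mod 270)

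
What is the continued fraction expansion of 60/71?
[0; 1, 5, 2, 5]

Euclidean algorithm steps:
60 = 0 × 71 + 60
71 = 1 × 60 + 11
60 = 5 × 11 + 5
11 = 2 × 5 + 1
5 = 5 × 1 + 0
Continued fraction: [0; 1, 5, 2, 5]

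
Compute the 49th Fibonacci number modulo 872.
649

Matrix identity: Q^n = [[F_(n+1), F_n], [F_n, F_(n-1)]] with Q = [[1,1],[1,0]].
n = 49 = 110001₂. Square-and-multiply, entries mod 872:
Q^1 = [[1,1],[1,0]]
Q^3 = (Q^1)²·Q = [[3,2],[2,1]]
Q^6 = (Q^3)² = [[13,8],[8,5]]
Q^12 = (Q^6)² = [[233,144],[144,89]]
Q^24 = (Q^12)² = [[33,152],[152,753]]
Q^49 = (Q^24)²·Q = [[657,649],[649,8]]
F_49 mod 872 = Q^49[0][1] = 649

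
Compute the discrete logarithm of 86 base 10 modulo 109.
51

Baby-step giant-step with step n = ⌈√109⌉ = 11.
Baby steps 10^j mod 109 (j:value) for j=0..10: 0:1, 1:10, 2:100, 3:19, 4:81, 5:47, 6:34, 7:13, 8:21, 9:101, 10:29.
Giant-step multiplier: 10^(-11) ≡ 10^(108-11) = 10^97 ≡ 53 (mod 109).
Giant steps γ_i = 86·53^i mod 109: γ_0=86, γ_1=89, γ_2=30, γ_3=64, γ_4=13 (in table at j=7).
x = i·n + j = 4·11 + 7 = 51.
Check: 10^51 ≡ 86 (mod 109).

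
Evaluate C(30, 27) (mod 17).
14

Using Lucas' theorem:
Write n=30 and k=27 in base 17:
n in base 17: [1, 13]
k in base 17: [1, 10]
C(30,27) mod 17 = ∏ C(n_i, k_i) mod 17
Digit binomials (mod 17): C(1,1) = 1; C(13,10) = 286 ≡ 14
Product: 1 × 14 = 14 ≡ 14 (mod 17)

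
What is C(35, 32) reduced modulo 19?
9

Using Lucas' theorem:
Write n=35 and k=32 in base 19:
n in base 19: [1, 16]
k in base 19: [1, 13]
C(35,32) mod 19 = ∏ C(n_i, k_i) mod 19
Digit binomials (mod 19): C(1,1) = 1; C(16,13) = 560 ≡ 9
Product: 1 × 9 = 9 ≡ 9 (mod 19)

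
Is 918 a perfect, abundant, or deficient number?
abundant

Proper divisors of 918: sum = 1 + 2 + 3 + 6 + 9 + 17 + 18 + 27 + 34 + 51 + 54 + 102 + 153 + 306 + 459 = 1242
Since 1242 > 918, 918 is abundant.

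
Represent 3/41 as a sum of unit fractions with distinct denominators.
1/14 + 1/574

Greedy algorithm:
3/41: ceiling(41/3) = 14, use 1/14
1/574: ceiling(574/1) = 574, use 1/574
Result: 3/41 = 1/14 + 1/574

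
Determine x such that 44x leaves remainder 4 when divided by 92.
x ≡ 21 (mod 23)

gcd(44, 92) = 4, which divides 4, so solutions exist.
Divide through by 4: 11x ≡ 1 (mod 23).
Find 11^(-1) mod 23 by the extended Euclidean algorithm:
23 = 2 × 11 + 1  ⟹  1 = (1)·23 + (-2)·11
So (-2)·11 ≡ 1 (mod 23), i.e. 11^(-1) ≡ -2 ≡ 21 (mod 23).
x ≡ 21 × 1 = 21 ≡ 21 (mod 23).
Check: 44 × 21 = 924 ≡ 4 (mod 92).
x ≡ 21 (mod 23), giving 4 solutions mod 92.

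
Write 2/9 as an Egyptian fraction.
1/5 + 1/45

Greedy algorithm:
2/9: ceiling(9/2) = 5, use 1/5
1/45: ceiling(45/1) = 45, use 1/45
Result: 2/9 = 1/5 + 1/45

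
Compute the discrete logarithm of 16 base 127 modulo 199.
182

Baby-step giant-step with step n = ⌈√199⌉ = 15.
Baby steps 127^j mod 199 (j:value) for j=0..14: 0:1, 1:127, 2:10, 3:76, 4:100, 5:163, 6:5, 7:38, 8:50, 9:181, 10:102, 11:19, 12:25, 13:190, 14:51.
Giant-step multiplier: 127^(-15) ≡ 127^(198-15) = 127^183 ≡ 42 (mod 199).
Giant steps γ_i = 16·42^i mod 199: γ_0=16, γ_1=75, γ_2=165, γ_3=164, γ_4=122, γ_5=149, γ_6=89, γ_7=156, γ_8=184, γ_9=166, γ_10=7, γ_11=95, γ_12=10 (in table at j=2).
x = i·n + j = 12·15 + 2 = 182.
Check: 127^182 ≡ 16 (mod 199).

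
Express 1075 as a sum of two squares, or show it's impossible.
Not possible

Factorization: 1075 = 5^2 × 43
By Fermat: n is sum of two squares iff every prime p ≡ 3 (mod 4) appears to even power.
Prime(s) ≡ 3 (mod 4) with odd exponent: [(43, 1)]
Therefore 1075 cannot be expressed as a² + b².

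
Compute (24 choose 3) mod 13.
9

Using Lucas' theorem:
Write n=24 and k=3 in base 13:
n in base 13: [1, 11]
k in base 13: [0, 3]
C(24,3) mod 13 = ∏ C(n_i, k_i) mod 13
Digit binomials (mod 13): C(1,0) = 1; C(11,3) = 165 ≡ 9
Product: 1 × 9 = 9 ≡ 9 (mod 13)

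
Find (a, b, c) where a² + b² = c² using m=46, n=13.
(1947, 1196, 2285)

Euclid's formula: a = m² - n², b = 2mn, c = m² + n²
m = 46, n = 13
a = 46² - 13² = 2116 - 169 = 1947
b = 2 × 46 × 13 = 1196
c = 46² + 13² = 2116 + 169 = 2285
Verification: 1947² + 1196² = 3790809 + 1430416 = 5221225 = 2285² ✓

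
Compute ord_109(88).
54

109 is prime, so ord(88) divides φ(109) = 108.
Divisors of 108: 1, 2, 3, 4, 6, 9, 12, 18, 27, 36, 54, 108.
Repeated squaring: 88^1 ≡ 88, 88^2 ≡ 5, 88^4 ≡ 25, 88^8 ≡ 80, 88^16 ≡ 78, 88^32 ≡ 89, 88^64 ≡ 73 (mod 109).
Test 88^d mod 109 for each divisor d in increasing order:
88^1 ≡ 88
88^2 ≡ 5
88^3 = 88^2·88^1 ≡ 4
88^4 ≡ 25
88^6 = 88^4·88^2 ≡ 16
88^9 = 88^8·88^1 ≡ 64
88^12 = 88^8·88^4 ≡ 38
88^18 = 88^16·88^2 ≡ 63
88^27 = 88^16·88^8·88^2·88^1 ≡ 108
88^36 = 88^32·88^4 ≡ 45
88^54 = 88^32·88^16·88^4·88^2 ≡ 1  ← first divisor giving 1
The order is 54.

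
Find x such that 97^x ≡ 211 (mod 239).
224

Baby-step giant-step with step n = ⌈√239⌉ = 16.
Baby steps 97^j mod 239 (j:value) for j=0..15: 0:1, 1:97, 2:88, 3:171, 4:96, 5:230, 6:83, 7:164, 8:134, 9:92, 10:81, 11:209, 12:197, 13:228, 14:128, 15:227.
Giant-step multiplier: 97^(-16) ≡ 97^(238-16) = 97^222 ≡ 54 (mod 239).
Giant steps γ_i = 211·54^i mod 239: γ_0=211, γ_1=161, γ_2=90, γ_3=80, γ_4=18, γ_5=16, γ_6=147, γ_7=51, γ_8=125, γ_9=58, γ_10=25, γ_11=155, γ_12=5, γ_13=31, γ_14=1 (in table at j=0).
x = i·n + j = 14·16 + 0 = 224.
Check: 97^224 ≡ 211 (mod 239).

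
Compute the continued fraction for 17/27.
[0; 1, 1, 1, 2, 3]

Euclidean algorithm steps:
17 = 0 × 27 + 17
27 = 1 × 17 + 10
17 = 1 × 10 + 7
10 = 1 × 7 + 3
7 = 2 × 3 + 1
3 = 3 × 1 + 0
Continued fraction: [0; 1, 1, 1, 2, 3]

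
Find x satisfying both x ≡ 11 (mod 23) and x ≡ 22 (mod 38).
402

Using Chinese Remainder Theorem:
M = 23 × 38 = 874
M1 = 38, M2 = 23
y1 = 38^(-1) mod 23 = 20
y2 = 23^(-1) mod 38 = 5
x = (11×38×20 + 22×23×5) mod 874 = 402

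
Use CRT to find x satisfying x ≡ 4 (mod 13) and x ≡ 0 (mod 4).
4

Using Chinese Remainder Theorem:
M = 13 × 4 = 52
M1 = 4, M2 = 13
y1 = 4^(-1) mod 13 = 10
y2 = 13^(-1) mod 4 = 1
x = (4×4×10 + 0×13×1) mod 52 = 4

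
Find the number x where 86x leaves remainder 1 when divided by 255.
86

gcd(86, 255) = 1, so the inverse exists.
Extended Euclidean algorithm on (255, 86):
255 = 2 × 86 + 83  ⟹  83 = (1)·255 + (-2)·86
86 = 1 × 83 + 3  ⟹  3 = (-1)·255 + (3)·86
83 = 27 × 3 + 2  ⟹  2 = (28)·255 + (-83)·86
3 = 1 × 2 + 1  ⟹  1 = (-29)·255 + (86)·86
So (86)·86 ≡ 1 (mod 255), i.e. 86^(-1) ≡ 86 (mod 255).
Check: 86 × 86 = 7396 ≡ 1 (mod 255)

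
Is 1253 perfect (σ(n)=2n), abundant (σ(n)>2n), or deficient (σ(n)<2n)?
deficient

Proper divisors of 1253: sum = 1 + 7 + 179 = 187
Since 187 < 1253, 1253 is deficient.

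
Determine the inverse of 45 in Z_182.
89

gcd(45, 182) = 1, so the inverse exists.
Extended Euclidean algorithm on (182, 45):
182 = 4 × 45 + 2  ⟹  2 = (1)·182 + (-4)·45
45 = 22 × 2 + 1  ⟹  1 = (-22)·182 + (89)·45
So (89)·45 ≡ 1 (mod 182), i.e. 45^(-1) ≡ 89 (mod 182).
Check: 45 × 89 = 4005 ≡ 1 (mod 182)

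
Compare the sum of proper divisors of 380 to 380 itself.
abundant

Proper divisors of 380: sum = 1 + 2 + 4 + 5 + 10 + 19 + 20 + 38 + 76 + 95 + 190 = 460
Since 460 > 380, 380 is abundant.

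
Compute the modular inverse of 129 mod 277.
204

gcd(129, 277) = 1, so the inverse exists.
Extended Euclidean algorithm on (277, 129):
277 = 2 × 129 + 19  ⟹  19 = (1)·277 + (-2)·129
129 = 6 × 19 + 15  ⟹  15 = (-6)·277 + (13)·129
19 = 1 × 15 + 4  ⟹  4 = (7)·277 + (-15)·129
15 = 3 × 4 + 3  ⟹  3 = (-27)·277 + (58)·129
4 = 1 × 3 + 1  ⟹  1 = (34)·277 + (-73)·129
So (-73)·129 ≡ 1 (mod 277), i.e. 129^(-1) ≡ -73 ≡ 204 (mod 277).
Check: 129 × 204 = 26316 ≡ 1 (mod 277)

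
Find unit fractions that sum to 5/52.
1/11 + 1/191 + 1/109252

Greedy algorithm:
5/52: ceiling(52/5) = 11, use 1/11
3/572: ceiling(572/3) = 191, use 1/191
1/109252: ceiling(109252/1) = 109252, use 1/109252
Result: 5/52 = 1/11 + 1/191 + 1/109252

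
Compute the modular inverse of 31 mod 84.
19

gcd(31, 84) = 1, so the inverse exists.
Extended Euclidean algorithm on (84, 31):
84 = 2 × 31 + 22  ⟹  22 = (1)·84 + (-2)·31
31 = 1 × 22 + 9  ⟹  9 = (-1)·84 + (3)·31
22 = 2 × 9 + 4  ⟹  4 = (3)·84 + (-8)·31
9 = 2 × 4 + 1  ⟹  1 = (-7)·84 + (19)·31
So (19)·31 ≡ 1 (mod 84), i.e. 31^(-1) ≡ 19 (mod 84).
Check: 31 × 19 = 589 ≡ 1 (mod 84)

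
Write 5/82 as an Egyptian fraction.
1/17 + 1/465 + 1/648210

Greedy algorithm:
5/82: ceiling(82/5) = 17, use 1/17
3/1394: ceiling(1394/3) = 465, use 1/465
1/648210: ceiling(648210/1) = 648210, use 1/648210
Result: 5/82 = 1/17 + 1/465 + 1/648210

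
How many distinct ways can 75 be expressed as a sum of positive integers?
8118264

p(n) counts ways to write n as a sum of positive integers (order ignored).
Euler's pentagonal recurrence: p(k) = p(k-1) + p(k-2) - p(k-5) - p(k-7) + p(k-12) + p(k-15) - ... (offsets j(3j∓1)/2, signs ++--, p(0)=1, p(<0)=0).
DP table for k = 0..74: p(0)=1, p(1)=1, p(2)=2, p(3)=3, p(4)=5, p(5)=7, p(6)=11, p(7)=15, p(8)=22, p(9)=30, p(10)=42, p(11)=56, p(12)=77, p(13)=101, p(14)=135, p(15)=176, p(16)=231, p(17)=297, p(18)=385, p(19)=490, p(20)=627, p(21)=792, p(22)=1002, p(23)=1255, p(24)=1575, p(25)=1958, p(26)=2436, p(27)=3010, p(28)=3718, p(29)=4565, p(30)=5604, p(31)=6842, p(32)=8349, p(33)=10143, p(34)=12310, p(35)=14883, p(36)=17977, p(37)=21637, p(38)=26015, p(39)=31185, p(40)=37338, p(41)=44583, p(42)=53174, p(43)=63261, p(44)=75175, p(45)=89134, p(46)=105558, p(47)=124754, p(48)=147273, p(49)=173525, p(50)=204226, p(51)=239943, p(52)=281589, p(53)=329931, p(54)=386155, p(55)=451276, p(56)=526823, p(57)=614154, p(58)=715220, p(59)=831820, p(60)=966467, p(61)=1121505, p(62)=1300156, p(63)=1505499, p(64)=1741630, p(65)=2012558, p(66)=2323520, p(67)=2679689, p(68)=3087735, p(69)=3554345, p(70)=4087968, p(71)=4697205, p(72)=5392783, p(73)=6185689, p(74)=7089500.
Final step: p(75) = p(74) + p(73) - p(70) - p(68) + p(63) + p(60) - p(53) - p(49) + p(40) + p(35) - p(24) - p(18) + p(5)
= 7089500 + 6185689 - 4087968 - 3087735 + 1505499 + 966467 - 329931 - 173525 + 37338 + 14883 - 1575 - 385 + 7
= 8118264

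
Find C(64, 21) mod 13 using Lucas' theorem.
4

Using Lucas' theorem:
Write n=64 and k=21 in base 13:
n in base 13: [4, 12]
k in base 13: [1, 8]
C(64,21) mod 13 = ∏ C(n_i, k_i) mod 13
Digit binomials (mod 13): C(4,1) = 4; C(12,8) = 495 ≡ 1
Product: 4 × 1 = 4 ≡ 4 (mod 13)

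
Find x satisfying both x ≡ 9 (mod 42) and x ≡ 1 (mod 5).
51

Using Chinese Remainder Theorem:
M = 42 × 5 = 210
M1 = 5, M2 = 42
y1 = 5^(-1) mod 42 = 17
y2 = 42^(-1) mod 5 = 3
x = (9×5×17 + 1×42×3) mod 210 = 51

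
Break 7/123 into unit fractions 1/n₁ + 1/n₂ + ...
1/18 + 1/738

Greedy algorithm:
7/123: ceiling(123/7) = 18, use 1/18
1/738: ceiling(738/1) = 738, use 1/738
Result: 7/123 = 1/18 + 1/738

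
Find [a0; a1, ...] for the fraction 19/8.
[2; 2, 1, 2]

Euclidean algorithm steps:
19 = 2 × 8 + 3
8 = 2 × 3 + 2
3 = 1 × 2 + 1
2 = 2 × 1 + 0
Continued fraction: [2; 2, 1, 2]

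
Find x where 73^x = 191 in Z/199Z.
147

Baby-step giant-step with step n = ⌈√199⌉ = 15.
Baby steps 73^j mod 199 (j:value) for j=0..14: 0:1, 1:73, 2:155, 3:171, 4:145, 5:38, 6:187, 7:119, 8:130, 9:137, 10:51, 11:141, 12:144, 13:164, 14:32.
Giant-step multiplier: 73^(-15) ≡ 73^(198-15) = 73^183 ≡ 88 (mod 199).
Giant steps γ_i = 191·88^i mod 199: γ_0=191, γ_1=92, γ_2=136, γ_3=28, γ_4=76, γ_5=121, γ_6=101, γ_7=132, γ_8=74, γ_9=144 (in table at j=12).
x = i·n + j = 9·15 + 12 = 147.
Check: 73^147 ≡ 191 (mod 199).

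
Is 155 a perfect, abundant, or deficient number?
deficient

Proper divisors of 155: sum = 1 + 5 + 31 = 37
Since 37 < 155, 155 is deficient.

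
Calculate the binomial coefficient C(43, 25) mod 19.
0

Using Lucas' theorem:
Write n=43 and k=25 in base 19:
n in base 19: [2, 5]
k in base 19: [1, 6]
C(43,25) mod 19 = ∏ C(n_i, k_i) mod 19
Digit binomials (mod 19): C(2,1) = 2; C(5,6) = 0 (k_i > n_i)
Product: 2 × 0 = 0 ≡ 0 (mod 19)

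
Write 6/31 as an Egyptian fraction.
1/6 + 1/38 + 1/1767

Greedy algorithm:
6/31: ceiling(31/6) = 6, use 1/6
5/186: ceiling(186/5) = 38, use 1/38
1/1767: ceiling(1767/1) = 1767, use 1/1767
Result: 6/31 = 1/6 + 1/38 + 1/1767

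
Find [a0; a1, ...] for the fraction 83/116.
[0; 1, 2, 1, 1, 16]

Euclidean algorithm steps:
83 = 0 × 116 + 83
116 = 1 × 83 + 33
83 = 2 × 33 + 17
33 = 1 × 17 + 16
17 = 1 × 16 + 1
16 = 16 × 1 + 0
Continued fraction: [0; 1, 2, 1, 1, 16]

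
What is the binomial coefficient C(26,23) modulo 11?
4

Using Lucas' theorem:
Write n=26 and k=23 in base 11:
n in base 11: [2, 4]
k in base 11: [2, 1]
C(26,23) mod 11 = ∏ C(n_i, k_i) mod 11
Digit binomials (mod 11): C(2,2) = 1; C(4,1) = 4
Product: 1 × 4 = 4 ≡ 4 (mod 11)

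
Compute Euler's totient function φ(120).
32

120 = 2^3 × 3 × 5
φ(n) = n × ∏(1 - 1/p) for each prime p dividing n
φ(120) = 120 × (1 - 1/2) × (1 - 1/3) × (1 - 1/5) = 32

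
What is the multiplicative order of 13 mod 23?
11

23 is prime, so ord(13) divides φ(23) = 22.
Divisors of 22: 1, 2, 11, 22.
Repeated squaring: 13^1 ≡ 13, 13^2 ≡ 8, 13^4 ≡ 18, 13^8 ≡ 2, 13^16 ≡ 4 (mod 23).
Test 13^d mod 23 for each divisor d in increasing order:
13^1 ≡ 13
13^2 ≡ 8
13^11 = 13^8·13^2·13^1 ≡ 1  ← first divisor giving 1
The order is 11.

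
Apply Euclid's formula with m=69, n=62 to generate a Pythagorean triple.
(917, 8556, 8605)

Euclid's formula: a = m² - n², b = 2mn, c = m² + n²
m = 69, n = 62
a = 69² - 62² = 4761 - 3844 = 917
b = 2 × 69 × 62 = 8556
c = 69² + 62² = 4761 + 3844 = 8605
Verification: 917² + 8556² = 840889 + 73205136 = 74046025 = 8605² ✓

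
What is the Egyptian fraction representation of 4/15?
1/4 + 1/60

Greedy algorithm:
4/15: ceiling(15/4) = 4, use 1/4
1/60: ceiling(60/1) = 60, use 1/60
Result: 4/15 = 1/4 + 1/60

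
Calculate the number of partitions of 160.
107438159466

p(n) counts ways to write n as a sum of positive integers (order ignored).
Euler's pentagonal recurrence: p(k) = p(k-1) + p(k-2) - p(k-5) - p(k-7) + p(k-12) + p(k-15) - ... (offsets j(3j∓1)/2, signs ++--, p(0)=1, p(<0)=0).
DP table for k = 0..159: p(0)=1, p(1)=1, p(2)=2, p(3)=3, p(4)=5, p(5)=7, p(6)=11, p(7)=15, p(8)=22, p(9)=30, p(10)=42, p(11)=56, p(12)=77, p(13)=101, p(14)=135, p(15)=176, p(16)=231, p(17)=297, p(18)=385, p(19)=490, p(20)=627, p(21)=792, p(22)=1002, p(23)=1255, p(24)=1575, p(25)=1958, p(26)=2436, p(27)=3010, p(28)=3718, p(29)=4565, p(30)=5604, p(31)=6842, p(32)=8349, p(33)=10143, p(34)=12310, p(35)=14883, p(36)=17977, p(37)=21637, p(38)=26015, p(39)=31185, p(40)=37338, p(41)=44583, p(42)=53174, p(43)=63261, p(44)=75175, p(45)=89134, p(46)=105558, p(47)=124754, p(48)=147273, p(49)=173525, p(50)=204226, p(51)=239943, p(52)=281589, p(53)=329931, p(54)=386155, p(55)=451276, p(56)=526823, p(57)=614154, p(58)=715220, p(59)=831820, p(60)=966467, p(61)=1121505, p(62)=1300156, p(63)=1505499, p(64)=1741630, p(65)=2012558, p(66)=2323520, p(67)=2679689, p(68)=3087735, p(69)=3554345, p(70)=4087968, p(71)=4697205, p(72)=5392783, p(73)=6185689, p(74)=7089500, p(75)=8118264, p(76)=9289091, p(77)=10619863, p(78)=12132164, p(79)=13848650, p(80)=15796476, p(81)=18004327, p(82)=20506255, p(83)=23338469, p(84)=26543660, p(85)=30167357, p(86)=34262962, p(87)=38887673, p(88)=44108109, p(89)=49995925, p(90)=56634173, p(91)=64112359, p(92)=72533807, p(93)=82010177, p(94)=92669720, p(95)=104651419, p(96)=118114304, p(97)=133230930, p(98)=150198136, p(99)=169229875, p(100)=190569292, p(101)=214481126, p(102)=241265379, p(103)=271248950, p(104)=304801365, p(105)=342325709, p(106)=384276336, p(107)=431149389, p(108)=483502844, p(109)=541946240, p(110)=607163746, p(111)=679903203, p(112)=761002156, p(113)=851376628, p(114)=952050665, p(115)=1064144451, p(116)=1188908248, p(117)=1327710076, p(118)=1482074143, p(119)=1653668665, p(120)=1844349560, p(121)=2056148051, p(122)=2291320912, p(123)=2552338241, p(124)=2841940500, p(125)=3163127352, p(126)=3519222692, p(127)=3913864295, p(128)=4351078600, p(129)=4835271870, p(130)=5371315400, p(131)=5964539504, p(132)=6620830889, p(133)=7346629512, p(134)=8149040695, p(135)=9035836076, p(136)=10015581680, p(137)=11097645016, p(138)=12292341831, p(139)=13610949895, p(140)=15065878135, p(141)=16670689208, p(142)=18440293320, p(143)=20390982757, p(144)=22540654445, p(145)=24908858009, p(146)=27517052599, p(147)=30388671978, p(148)=33549419497, p(149)=37027355200, p(150)=40853235313, p(151)=45060624582, p(152)=49686288421, p(153)=54770336324, p(154)=60356673280, p(155)=66493182097, p(156)=73232243759, p(157)=80630964769, p(158)=88751778802, p(159)=97662728555.
Final step: p(160) = p(159) + p(158) - p(155) - p(153) + p(148) + p(145) - p(138) - p(134) + p(125) + p(120) - p(109) - p(103) + p(90) + p(83) - p(68) - p(60) + p(43) + p(34) - p(15) - p(5)
= 97662728555 + 88751778802 - 66493182097 - 54770336324 + 33549419497 + 24908858009 - 12292341831 - 8149040695 + 3163127352 + 1844349560 - 541946240 - 271248950 + 56634173 + 23338469 - 3087735 - 966467 + 63261 + 12310 - 176 - 7
= 107438159466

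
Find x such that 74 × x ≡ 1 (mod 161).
37

gcd(74, 161) = 1, so the inverse exists.
Extended Euclidean algorithm on (161, 74):
161 = 2 × 74 + 13  ⟹  13 = (1)·161 + (-2)·74
74 = 5 × 13 + 9  ⟹  9 = (-5)·161 + (11)·74
13 = 1 × 9 + 4  ⟹  4 = (6)·161 + (-13)·74
9 = 2 × 4 + 1  ⟹  1 = (-17)·161 + (37)·74
So (37)·74 ≡ 1 (mod 161), i.e. 74^(-1) ≡ 37 (mod 161).
Check: 74 × 37 = 2738 ≡ 1 (mod 161)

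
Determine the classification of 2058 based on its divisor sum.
abundant

Proper divisors of 2058: sum = 1 + 2 + 3 + 6 + 7 + 14 + 21 + 42 + 49 + 98 + 147 + 294 + 343 + 686 + 1029 = 2742
Since 2742 > 2058, 2058 is abundant.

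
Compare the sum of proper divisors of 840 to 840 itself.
abundant

Proper divisors of 840: sum = 1 + 2 + 3 + 4 + 5 + 6 + 7 + 8 + ... + 168 + 210 + 280 + 420 (31 divisors) = 2040
Since 2040 > 840, 840 is abundant.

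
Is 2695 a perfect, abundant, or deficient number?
deficient

Proper divisors of 2695: sum = 1 + 5 + 7 + 11 + 35 + 49 + 55 + 77 + 245 + 385 + 539 = 1409
Since 1409 < 2695, 2695 is deficient.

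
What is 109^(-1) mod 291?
283

gcd(109, 291) = 1, so the inverse exists.
Extended Euclidean algorithm on (291, 109):
291 = 2 × 109 + 73  ⟹  73 = (1)·291 + (-2)·109
109 = 1 × 73 + 36  ⟹  36 = (-1)·291 + (3)·109
73 = 2 × 36 + 1  ⟹  1 = (3)·291 + (-8)·109
So (-8)·109 ≡ 1 (mod 291), i.e. 109^(-1) ≡ -8 ≡ 283 (mod 291).
Check: 109 × 283 = 30847 ≡ 1 (mod 291)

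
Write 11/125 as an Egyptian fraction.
1/12 + 1/215 + 1/64500

Greedy algorithm:
11/125: ceiling(125/11) = 12, use 1/12
7/1500: ceiling(1500/7) = 215, use 1/215
1/64500: ceiling(64500/1) = 64500, use 1/64500
Result: 11/125 = 1/12 + 1/215 + 1/64500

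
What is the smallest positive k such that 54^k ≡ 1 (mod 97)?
24

97 is prime, so ord(54) divides φ(97) = 96.
Divisors of 96: 1, 2, 3, 4, 6, 8, 12, 16, 24, 32, 48, 96.
Repeated squaring: 54^1 ≡ 54, 54^2 ≡ 6, 54^4 ≡ 36, 54^8 ≡ 35, 54^16 ≡ 61, 54^32 ≡ 35, 54^64 ≡ 61 (mod 97).
Test 54^d mod 97 for each divisor d in increasing order:
54^1 ≡ 54
54^2 ≡ 6
54^3 = 54^2·54^1 ≡ 33
54^4 ≡ 36
54^6 = 54^4·54^2 ≡ 22
54^8 ≡ 35
54^12 = 54^8·54^4 ≡ 96
54^16 ≡ 61
54^24 = 54^16·54^8 ≡ 1  ← first divisor giving 1
The order is 24.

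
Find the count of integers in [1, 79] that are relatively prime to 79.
78

79 = 79
φ(n) = n × ∏(1 - 1/p) for each prime p dividing n
φ(79) = 79 × (1 - 1/79) = 78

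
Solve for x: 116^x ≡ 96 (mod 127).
47

Baby-step giant-step with step n = ⌈√127⌉ = 12.
Baby steps 116^j mod 127 (j:value) for j=0..11: 0:1, 1:116, 2:121, 3:66, 4:36, 5:112, 6:38, 7:90, 8:26, 9:95, 10:98, 11:65.
Giant-step multiplier: 116^(-12) ≡ 116^(126-12) = 116^114 ≡ 100 (mod 127).
Giant steps γ_i = 96·100^i mod 127: γ_0=96, γ_1=75, γ_2=7, γ_3=65 (in table at j=11).
x = i·n + j = 3·12 + 11 = 47.
Check: 116^47 ≡ 96 (mod 127).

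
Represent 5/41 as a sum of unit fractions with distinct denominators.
1/9 + 1/93 + 1/11439

Greedy algorithm:
5/41: ceiling(41/5) = 9, use 1/9
4/369: ceiling(369/4) = 93, use 1/93
1/11439: ceiling(11439/1) = 11439, use 1/11439
Result: 5/41 = 1/9 + 1/93 + 1/11439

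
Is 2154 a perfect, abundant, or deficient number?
abundant

Proper divisors of 2154: sum = 1 + 2 + 3 + 6 + 359 + 718 + 1077 = 2166
Since 2166 > 2154, 2154 is abundant.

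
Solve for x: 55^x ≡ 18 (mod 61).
49

Baby-step giant-step with step n = ⌈√61⌉ = 8.
Baby steps 55^j mod 61 (j:value) for j=0..7: 0:1, 1:55, 2:36, 3:28, 4:15, 5:32, 6:52, 7:54.
Giant-step multiplier: 55^(-8) ≡ 55^(60-8) = 55^52 ≡ 16 (mod 61).
Giant steps γ_i = 18·16^i mod 61: γ_0=18, γ_1=44, γ_2=33, γ_3=40, γ_4=30, γ_5=53, γ_6=55 (in table at j=1).
x = i·n + j = 6·8 + 1 = 49.
Check: 55^49 ≡ 18 (mod 61).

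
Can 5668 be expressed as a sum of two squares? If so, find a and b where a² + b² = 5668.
22² + 72² (a=22, b=72)

Factorization: 5668 = 2^2 × 13 × 109
By Fermat: n is sum of two squares iff every prime p ≡ 3 (mod 4) appears to even power.
All primes ≡ 3 (mod 4) appear to even power.
Search a = 0, 1, 2, … for 5668 - a² a perfect square: first hit at a = 22: 5668 - 484 = 5184 = 72².
5668 = 22² + 72² = 484 + 5184 ✓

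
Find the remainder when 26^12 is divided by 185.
1

Repeated squaring. Binary of 12 = 1100.
26^1 ≡ 26 (mod 185); 26^2 ≡ 121 (mod 185); 26^4 ≡ 26 (mod 185); 26^8 ≡ 121 (mod 185)
26^12 = 26^4 × 26^8 ≡ 1 (mod 185)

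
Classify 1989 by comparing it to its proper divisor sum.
deficient

Proper divisors of 1989: sum = 1 + 3 + 9 + 13 + 17 + 39 + 51 + 117 + 153 + 221 + 663 = 1287
Since 1287 < 1989, 1989 is deficient.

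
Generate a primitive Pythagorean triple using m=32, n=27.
(295, 1728, 1753)

Euclid's formula: a = m² - n², b = 2mn, c = m² + n²
m = 32, n = 27
a = 32² - 27² = 1024 - 729 = 295
b = 2 × 32 × 27 = 1728
c = 32² + 27² = 1024 + 729 = 1753
Verification: 295² + 1728² = 87025 + 2985984 = 3073009 = 1753² ✓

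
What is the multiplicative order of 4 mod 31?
5

31 is prime, so ord(4) divides φ(31) = 30.
Divisors of 30: 1, 2, 3, 5, 6, 10, 15, 30.
Repeated squaring: 4^1 ≡ 4, 4^2 ≡ 16, 4^4 ≡ 8, 4^8 ≡ 2, 4^16 ≡ 4 (mod 31).
Test 4^d mod 31 for each divisor d in increasing order:
4^1 ≡ 4
4^2 ≡ 16
4^3 = 4^2·4^1 ≡ 2
4^5 = 4^4·4^1 ≡ 1  ← first divisor giving 1
The order is 5.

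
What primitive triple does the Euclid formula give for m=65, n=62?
(381, 8060, 8069)

Euclid's formula: a = m² - n², b = 2mn, c = m² + n²
m = 65, n = 62
a = 65² - 62² = 4225 - 3844 = 381
b = 2 × 65 × 62 = 8060
c = 65² + 62² = 4225 + 3844 = 8069
Verification: 381² + 8060² = 145161 + 64963600 = 65108761 = 8069² ✓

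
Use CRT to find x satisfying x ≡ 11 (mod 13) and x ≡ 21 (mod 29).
50

Using Chinese Remainder Theorem:
M = 13 × 29 = 377
M1 = 29, M2 = 13
y1 = 29^(-1) mod 13 = 9
y2 = 13^(-1) mod 29 = 9
x = (11×29×9 + 21×13×9) mod 377 = 50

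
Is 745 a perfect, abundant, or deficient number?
deficient

Proper divisors of 745: sum = 1 + 5 + 149 = 155
Since 155 < 745, 745 is deficient.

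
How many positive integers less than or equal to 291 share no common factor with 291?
192

291 = 3 × 97
φ(n) = n × ∏(1 - 1/p) for each prime p dividing n
φ(291) = 291 × (1 - 1/3) × (1 - 1/97) = 192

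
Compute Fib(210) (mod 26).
0

Matrix identity: Q^n = [[F_(n+1), F_n], [F_n, F_(n-1)]] with Q = [[1,1],[1,0]].
n = 210 = 11010010₂. Square-and-multiply, entries mod 26:
Q^1 = [[1,1],[1,0]]
Q^3 = (Q^1)²·Q = [[3,2],[2,1]]
Q^6 = (Q^3)² = [[13,8],[8,5]]
Q^13 = (Q^6)²·Q = [[13,25],[25,14]]
Q^26 = (Q^13)² = [[14,25],[25,15]]
Q^52 = (Q^26)² = [[15,23],[23,18]]
Q^105 = (Q^52)²·Q = [[5,0],[0,5]]
Q^210 = (Q^105)² = [[25,0],[0,25]]
F_210 mod 26 = Q^210[0][1] = 0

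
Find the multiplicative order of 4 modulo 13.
6

13 is prime, so ord(4) divides φ(13) = 12.
Divisors of 12: 1, 2, 3, 4, 6, 12.
Repeated squaring: 4^1 ≡ 4, 4^2 ≡ 3, 4^4 ≡ 9, 4^8 ≡ 3 (mod 13).
Test 4^d mod 13 for each divisor d in increasing order:
4^1 ≡ 4
4^2 ≡ 3
4^3 = 4^2·4^1 ≡ 12
4^4 ≡ 9
4^6 = 4^4·4^2 ≡ 1  ← first divisor giving 1
The order is 6.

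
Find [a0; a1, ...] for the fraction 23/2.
[11; 2]

Euclidean algorithm steps:
23 = 11 × 2 + 1
2 = 2 × 1 + 0
Continued fraction: [11; 2]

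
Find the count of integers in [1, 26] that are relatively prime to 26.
12

26 = 2 × 13
φ(n) = n × ∏(1 - 1/p) for each prime p dividing n
φ(26) = 26 × (1 - 1/2) × (1 - 1/13) = 12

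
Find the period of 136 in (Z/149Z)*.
148

149 is prime, so ord(136) divides φ(149) = 148.
Divisors of 148: 1, 2, 4, 37, 74, 148.
Repeated squaring: 136^1 ≡ 136, 136^2 ≡ 20, 136^4 ≡ 102, 136^8 ≡ 123, 136^16 ≡ 80, 136^32 ≡ 142, 136^64 ≡ 49, 136^128 ≡ 17 (mod 149).
Test 136^d mod 149 for each divisor d in increasing order:
136^1 ≡ 136
136^2 ≡ 20
136^4 ≡ 102
136^37 = 136^32·136^4·136^1 ≡ 44
136^74 = 136^64·136^8·136^2 ≡ 148
136^148 = 136^128·136^16·136^4 ≡ 1  ← first divisor giving 1
The order is 148.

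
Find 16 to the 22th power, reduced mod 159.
142

Repeated squaring. Binary of 22 = 10110.
16^1 ≡ 16 (mod 159); 16^2 ≡ 97 (mod 159); 16^4 ≡ 28 (mod 159); 16^8 ≡ 148 (mod 159); 16^16 ≡ 121 (mod 159)
16^22 = 16^2 × 16^4 × 16^16 ≡ 142 (mod 159)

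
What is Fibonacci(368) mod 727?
282

Matrix identity: Q^n = [[F_(n+1), F_n], [F_n, F_(n-1)]] with Q = [[1,1],[1,0]].
n = 368 = 101110000₂. Square-and-multiply, entries mod 727:
Q^1 = [[1,1],[1,0]]
Q^2 = (Q^1)² = [[2,1],[1,1]]
Q^5 = (Q^2)²·Q = [[8,5],[5,3]]
Q^11 = (Q^5)²·Q = [[144,89],[89,55]]
Q^23 = (Q^11)²·Q = [[567,304],[304,263]]
Q^46 = (Q^23)² = [[242,51],[51,191]]
Q^92 = (Q^46)² = [[97,273],[273,551]]
Q^184 = (Q^92)² = [[333,243],[243,90]]
Q^368 = (Q^184)² = [[547,282],[282,265]]
F_368 mod 727 = Q^368[0][1] = 282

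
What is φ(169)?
156

169 = 13^2
φ(n) = n × ∏(1 - 1/p) for each prime p dividing n
φ(169) = 169 × (1 - 1/13) = 156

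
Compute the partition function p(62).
1300156

p(n) counts ways to write n as a sum of positive integers (order ignored).
Euler's pentagonal recurrence: p(k) = p(k-1) + p(k-2) - p(k-5) - p(k-7) + p(k-12) + p(k-15) - ... (offsets j(3j∓1)/2, signs ++--, p(0)=1, p(<0)=0).
DP table for k = 0..61: p(0)=1, p(1)=1, p(2)=2, p(3)=3, p(4)=5, p(5)=7, p(6)=11, p(7)=15, p(8)=22, p(9)=30, p(10)=42, p(11)=56, p(12)=77, p(13)=101, p(14)=135, p(15)=176, p(16)=231, p(17)=297, p(18)=385, p(19)=490, p(20)=627, p(21)=792, p(22)=1002, p(23)=1255, p(24)=1575, p(25)=1958, p(26)=2436, p(27)=3010, p(28)=3718, p(29)=4565, p(30)=5604, p(31)=6842, p(32)=8349, p(33)=10143, p(34)=12310, p(35)=14883, p(36)=17977, p(37)=21637, p(38)=26015, p(39)=31185, p(40)=37338, p(41)=44583, p(42)=53174, p(43)=63261, p(44)=75175, p(45)=89134, p(46)=105558, p(47)=124754, p(48)=147273, p(49)=173525, p(50)=204226, p(51)=239943, p(52)=281589, p(53)=329931, p(54)=386155, p(55)=451276, p(56)=526823, p(57)=614154, p(58)=715220, p(59)=831820, p(60)=966467, p(61)=1121505.
Final step: p(62) = p(61) + p(60) - p(57) - p(55) + p(50) + p(47) - p(40) - p(36) + p(27) + p(22) - p(11) - p(5)
= 1121505 + 966467 - 614154 - 451276 + 204226 + 124754 - 37338 - 17977 + 3010 + 1002 - 56 - 7
= 1300156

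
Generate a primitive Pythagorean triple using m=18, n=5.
(299, 180, 349)

Euclid's formula: a = m² - n², b = 2mn, c = m² + n²
m = 18, n = 5
a = 18² - 5² = 324 - 25 = 299
b = 2 × 18 × 5 = 180
c = 18² + 5² = 324 + 25 = 349
Verification: 299² + 180² = 89401 + 32400 = 121801 = 349² ✓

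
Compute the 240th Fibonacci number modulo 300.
180

Matrix identity: Q^n = [[F_(n+1), F_n], [F_n, F_(n-1)]] with Q = [[1,1],[1,0]].
n = 240 = 11110000₂. Square-and-multiply, entries mod 300:
Q^1 = [[1,1],[1,0]]
Q^3 = (Q^1)²·Q = [[3,2],[2,1]]
Q^7 = (Q^3)²·Q = [[21,13],[13,8]]
Q^15 = (Q^7)²·Q = [[87,10],[10,77]]
Q^30 = (Q^15)² = [[169,140],[140,29]]
Q^60 = (Q^30)² = [[161,120],[120,41]]
Q^120 = (Q^60)² = [[121,240],[240,181]]
Q^240 = (Q^120)² = [[241,180],[180,61]]
F_240 mod 300 = Q^240[0][1] = 180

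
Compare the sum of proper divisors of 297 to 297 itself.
deficient

Proper divisors of 297: sum = 1 + 3 + 9 + 11 + 27 + 33 + 99 = 183
Since 183 < 297, 297 is deficient.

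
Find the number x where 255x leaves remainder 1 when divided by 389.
299

gcd(255, 389) = 1, so the inverse exists.
Extended Euclidean algorithm on (389, 255):
389 = 1 × 255 + 134  ⟹  134 = (1)·389 + (-1)·255
255 = 1 × 134 + 121  ⟹  121 = (-1)·389 + (2)·255
134 = 1 × 121 + 13  ⟹  13 = (2)·389 + (-3)·255
121 = 9 × 13 + 4  ⟹  4 = (-19)·389 + (29)·255
13 = 3 × 4 + 1  ⟹  1 = (59)·389 + (-90)·255
So (-90)·255 ≡ 1 (mod 389), i.e. 255^(-1) ≡ -90 ≡ 299 (mod 389).
Check: 255 × 299 = 76245 ≡ 1 (mod 389)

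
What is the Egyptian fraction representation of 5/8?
1/2 + 1/8

Greedy algorithm:
5/8: ceiling(8/5) = 2, use 1/2
1/8: ceiling(8/1) = 8, use 1/8
Result: 5/8 = 1/2 + 1/8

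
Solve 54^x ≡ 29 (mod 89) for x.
17

Baby-step giant-step with step n = ⌈√89⌉ = 10.
Baby steps 54^j mod 89 (j:value) for j=0..9: 0:1, 1:54, 2:68, 3:23, 4:85, 5:51, 6:84, 7:86, 8:16, 9:63.
Giant-step multiplier: 54^(-10) ≡ 54^(88-10) = 54^78 ≡ 49 (mod 89).
Giant steps γ_i = 29·49^i mod 89: γ_0=29, γ_1=86 (in table at j=7).
x = i·n + j = 1·10 + 7 = 17.
Check: 54^17 ≡ 29 (mod 89).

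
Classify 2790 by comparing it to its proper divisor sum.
abundant

Proper divisors of 2790: sum = 1 + 2 + 3 + 5 + 6 + 9 + 10 + 15 + ... + 465 + 558 + 930 + 1395 (23 divisors) = 4698
Since 4698 > 2790, 2790 is abundant.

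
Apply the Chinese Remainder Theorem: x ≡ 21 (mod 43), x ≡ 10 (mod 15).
580

Using Chinese Remainder Theorem:
M = 43 × 15 = 645
M1 = 15, M2 = 43
y1 = 15^(-1) mod 43 = 23
y2 = 43^(-1) mod 15 = 7
x = (21×15×23 + 10×43×7) mod 645 = 580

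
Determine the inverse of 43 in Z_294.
253

gcd(43, 294) = 1, so the inverse exists.
Extended Euclidean algorithm on (294, 43):
294 = 6 × 43 + 36  ⟹  36 = (1)·294 + (-6)·43
43 = 1 × 36 + 7  ⟹  7 = (-1)·294 + (7)·43
36 = 5 × 7 + 1  ⟹  1 = (6)·294 + (-41)·43
So (-41)·43 ≡ 1 (mod 294), i.e. 43^(-1) ≡ -41 ≡ 253 (mod 294).
Check: 43 × 253 = 10879 ≡ 1 (mod 294)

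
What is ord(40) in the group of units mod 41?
2

41 is prime, so ord(40) divides φ(41) = 40.
Divisors of 40: 1, 2, 4, 5, 8, 10, 20, 40.
Repeated squaring: 40^1 ≡ 40, 40^2 ≡ 1, 40^4 ≡ 1, 40^8 ≡ 1, 40^16 ≡ 1, 40^32 ≡ 1 (mod 41).
Test 40^d mod 41 for each divisor d in increasing order:
40^1 ≡ 40
40^2 ≡ 1  ← first divisor giving 1
The order is 2.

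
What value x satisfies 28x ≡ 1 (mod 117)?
46

gcd(28, 117) = 1, so the inverse exists.
Extended Euclidean algorithm on (117, 28):
117 = 4 × 28 + 5  ⟹  5 = (1)·117 + (-4)·28
28 = 5 × 5 + 3  ⟹  3 = (-5)·117 + (21)·28
5 = 1 × 3 + 2  ⟹  2 = (6)·117 + (-25)·28
3 = 1 × 2 + 1  ⟹  1 = (-11)·117 + (46)·28
So (46)·28 ≡ 1 (mod 117), i.e. 28^(-1) ≡ 46 (mod 117).
Check: 28 × 46 = 1288 ≡ 1 (mod 117)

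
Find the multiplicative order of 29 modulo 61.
12

61 is prime, so ord(29) divides φ(61) = 60.
Divisors of 60: 1, 2, 3, 4, 5, 6, 10, 12, 15, 20, 30, 60.
Repeated squaring: 29^1 ≡ 29, 29^2 ≡ 48, 29^4 ≡ 47, 29^8 ≡ 13, 29^16 ≡ 47, 29^32 ≡ 13 (mod 61).
Test 29^d mod 61 for each divisor d in increasing order:
29^1 ≡ 29
29^2 ≡ 48
29^3 = 29^2·29^1 ≡ 50
29^4 ≡ 47
29^5 = 29^4·29^1 ≡ 21
29^6 = 29^4·29^2 ≡ 60
29^10 = 29^8·29^2 ≡ 14
29^12 = 29^8·29^4 ≡ 1  ← first divisor giving 1
The order is 12.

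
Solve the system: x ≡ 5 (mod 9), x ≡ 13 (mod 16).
77

Using Chinese Remainder Theorem:
M = 9 × 16 = 144
M1 = 16, M2 = 9
y1 = 16^(-1) mod 9 = 4
y2 = 9^(-1) mod 16 = 9
x = (5×16×4 + 13×9×9) mod 144 = 77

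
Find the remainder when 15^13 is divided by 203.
85

Repeated squaring. Binary of 13 = 1101.
15^1 ≡ 15 (mod 203); 15^2 ≡ 22 (mod 203); 15^4 ≡ 78 (mod 203); 15^8 ≡ 197 (mod 203)
15^13 = 15^1 × 15^4 × 15^8 ≡ 85 (mod 203)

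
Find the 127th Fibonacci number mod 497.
162

Matrix identity: Q^n = [[F_(n+1), F_n], [F_n, F_(n-1)]] with Q = [[1,1],[1,0]].
n = 127 = 1111111₂. Square-and-multiply, entries mod 497:
Q^1 = [[1,1],[1,0]]
Q^3 = (Q^1)²·Q = [[3,2],[2,1]]
Q^7 = (Q^3)²·Q = [[21,13],[13,8]]
Q^15 = (Q^7)²·Q = [[490,113],[113,377]]
Q^31 = (Q^15)²·Q = [[455,393],[393,62]]
Q^63 = (Q^31)²·Q = [[63,155],[155,405]]
Q^127 = (Q^63)²·Q = [[140,162],[162,475]]
F_127 mod 497 = Q^127[0][1] = 162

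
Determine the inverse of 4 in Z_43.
11

gcd(4, 43) = 1, so the inverse exists.
Extended Euclidean algorithm on (43, 4):
43 = 10 × 4 + 3  ⟹  3 = (1)·43 + (-10)·4
4 = 1 × 3 + 1  ⟹  1 = (-1)·43 + (11)·4
So (11)·4 ≡ 1 (mod 43), i.e. 4^(-1) ≡ 11 (mod 43).
Check: 4 × 11 = 44 ≡ 1 (mod 43)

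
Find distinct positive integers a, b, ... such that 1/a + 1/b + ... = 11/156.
1/15 + 1/260

Greedy algorithm:
11/156: ceiling(156/11) = 15, use 1/15
1/260: ceiling(260/1) = 260, use 1/260
Result: 11/156 = 1/15 + 1/260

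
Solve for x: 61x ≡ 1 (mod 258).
55

gcd(61, 258) = 1, so the inverse exists.
Extended Euclidean algorithm on (258, 61):
258 = 4 × 61 + 14  ⟹  14 = (1)·258 + (-4)·61
61 = 4 × 14 + 5  ⟹  5 = (-4)·258 + (17)·61
14 = 2 × 5 + 4  ⟹  4 = (9)·258 + (-38)·61
5 = 1 × 4 + 1  ⟹  1 = (-13)·258 + (55)·61
So (55)·61 ≡ 1 (mod 258), i.e. 61^(-1) ≡ 55 (mod 258).
Check: 61 × 55 = 3355 ≡ 1 (mod 258)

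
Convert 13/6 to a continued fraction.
[2; 6]

Euclidean algorithm steps:
13 = 2 × 6 + 1
6 = 6 × 1 + 0
Continued fraction: [2; 6]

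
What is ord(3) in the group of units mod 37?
18

37 is prime, so ord(3) divides φ(37) = 36.
Divisors of 36: 1, 2, 3, 4, 6, 9, 12, 18, 36.
Repeated squaring: 3^1 ≡ 3, 3^2 ≡ 9, 3^4 ≡ 7, 3^8 ≡ 12, 3^16 ≡ 33, 3^32 ≡ 16 (mod 37).
Test 3^d mod 37 for each divisor d in increasing order:
3^1 ≡ 3
3^2 ≡ 9
3^3 = 3^2·3^1 ≡ 27
3^4 ≡ 7
3^6 = 3^4·3^2 ≡ 26
3^9 = 3^8·3^1 ≡ 36
3^12 = 3^8·3^4 ≡ 10
3^18 = 3^16·3^2 ≡ 1  ← first divisor giving 1
The order is 18.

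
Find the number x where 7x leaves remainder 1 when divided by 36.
31

gcd(7, 36) = 1, so the inverse exists.
Extended Euclidean algorithm on (36, 7):
36 = 5 × 7 + 1  ⟹  1 = (1)·36 + (-5)·7
So (-5)·7 ≡ 1 (mod 36), i.e. 7^(-1) ≡ -5 ≡ 31 (mod 36).
Check: 7 × 31 = 217 ≡ 1 (mod 36)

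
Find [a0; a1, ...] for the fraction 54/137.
[0; 2, 1, 1, 6, 4]

Euclidean algorithm steps:
54 = 0 × 137 + 54
137 = 2 × 54 + 29
54 = 1 × 29 + 25
29 = 1 × 25 + 4
25 = 6 × 4 + 1
4 = 4 × 1 + 0
Continued fraction: [0; 2, 1, 1, 6, 4]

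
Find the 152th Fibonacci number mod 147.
105

Matrix identity: Q^n = [[F_(n+1), F_n], [F_n, F_(n-1)]] with Q = [[1,1],[1,0]].
n = 152 = 10011000₂. Square-and-multiply, entries mod 147:
Q^1 = [[1,1],[1,0]]
Q^2 = (Q^1)² = [[2,1],[1,1]]
Q^4 = (Q^2)² = [[5,3],[3,2]]
Q^9 = (Q^4)²·Q = [[55,34],[34,21]]
Q^19 = (Q^9)²·Q = [[3,65],[65,85]]
Q^38 = (Q^19)² = [[118,134],[134,131]]
Q^76 = (Q^38)² = [[128,144],[144,131]]
Q^152 = (Q^76)² = [[76,105],[105,118]]
F_152 mod 147 = Q^152[0][1] = 105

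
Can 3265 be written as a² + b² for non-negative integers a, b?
4² + 57² (a=4, b=57)

Factorization: 3265 = 5 × 653
By Fermat: n is sum of two squares iff every prime p ≡ 3 (mod 4) appears to even power.
All primes ≡ 3 (mod 4) appear to even power.
Search a = 0, 1, 2, … for 3265 - a² a perfect square: first hit at a = 4: 3265 - 16 = 3249 = 57².
3265 = 4² + 57² = 16 + 3249 ✓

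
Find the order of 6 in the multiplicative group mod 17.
16

17 is prime, so ord(6) divides φ(17) = 16.
Divisors of 16: 1, 2, 4, 8, 16.
Repeated squaring: 6^1 ≡ 6, 6^2 ≡ 2, 6^4 ≡ 4, 6^8 ≡ 16, 6^16 ≡ 1 (mod 17).
Test 6^d mod 17 for each divisor d in increasing order:
6^1 ≡ 6
6^2 ≡ 2
6^4 ≡ 4
6^8 ≡ 16
6^16 ≡ 1  ← first divisor giving 1
The order is 16.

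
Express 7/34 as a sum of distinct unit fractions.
1/5 + 1/170

Greedy algorithm:
7/34: ceiling(34/7) = 5, use 1/5
1/170: ceiling(170/1) = 170, use 1/170
Result: 7/34 = 1/5 + 1/170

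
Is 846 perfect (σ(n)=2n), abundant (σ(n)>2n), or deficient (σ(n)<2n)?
abundant

Proper divisors of 846: sum = 1 + 2 + 3 + 6 + 9 + 18 + 47 + 94 + 141 + 282 + 423 = 1026
Since 1026 > 846, 846 is abundant.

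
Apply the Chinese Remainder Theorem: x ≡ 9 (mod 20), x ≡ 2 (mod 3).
29

Using Chinese Remainder Theorem:
M = 20 × 3 = 60
M1 = 3, M2 = 20
y1 = 3^(-1) mod 20 = 7
y2 = 20^(-1) mod 3 = 2
x = (9×3×7 + 2×20×2) mod 60 = 29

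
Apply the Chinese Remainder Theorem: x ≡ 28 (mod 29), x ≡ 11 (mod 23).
57

Using Chinese Remainder Theorem:
M = 29 × 23 = 667
M1 = 23, M2 = 29
y1 = 23^(-1) mod 29 = 24
y2 = 29^(-1) mod 23 = 4
x = (28×23×24 + 11×29×4) mod 667 = 57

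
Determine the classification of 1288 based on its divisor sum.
abundant

Proper divisors of 1288: sum = 1 + 2 + 4 + 7 + 8 + 14 + 23 + 28 + 46 + 56 + 92 + 161 + 184 + 322 + 644 = 1592
Since 1592 > 1288, 1288 is abundant.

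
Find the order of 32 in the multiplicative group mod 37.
36

37 is prime, so ord(32) divides φ(37) = 36.
Divisors of 36: 1, 2, 3, 4, 6, 9, 12, 18, 36.
Repeated squaring: 32^1 ≡ 32, 32^2 ≡ 25, 32^4 ≡ 33, 32^8 ≡ 16, 32^16 ≡ 34, 32^32 ≡ 9 (mod 37).
Test 32^d mod 37 for each divisor d in increasing order:
32^1 ≡ 32
32^2 ≡ 25
32^3 = 32^2·32^1 ≡ 23
32^4 ≡ 33
32^6 = 32^4·32^2 ≡ 11
32^9 = 32^8·32^1 ≡ 31
32^12 = 32^8·32^4 ≡ 10
32^18 = 32^16·32^2 ≡ 36
32^36 = 32^32·32^4 ≡ 1  ← first divisor giving 1
The order is 36.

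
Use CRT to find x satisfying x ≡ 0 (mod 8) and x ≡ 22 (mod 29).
80

Using Chinese Remainder Theorem:
M = 8 × 29 = 232
M1 = 29, M2 = 8
y1 = 29^(-1) mod 8 = 5
y2 = 8^(-1) mod 29 = 11
x = (0×29×5 + 22×8×11) mod 232 = 80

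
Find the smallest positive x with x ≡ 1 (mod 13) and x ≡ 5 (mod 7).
40

Using Chinese Remainder Theorem:
M = 13 × 7 = 91
M1 = 7, M2 = 13
y1 = 7^(-1) mod 13 = 2
y2 = 13^(-1) mod 7 = 6
x = (1×7×2 + 5×13×6) mod 91 = 40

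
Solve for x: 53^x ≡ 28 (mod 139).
98

Baby-step giant-step with step n = ⌈√139⌉ = 12.
Baby steps 53^j mod 139 (j:value) for j=0..11: 0:1, 1:53, 2:29, 3:8, 4:7, 5:93, 6:64, 7:56, 8:49, 9:95, 10:31, 11:114.
Giant-step multiplier: 53^(-12) ≡ 53^(138-12) = 53^126 ≡ 77 (mod 139).
Giant steps γ_i = 28·77^i mod 139: γ_0=28, γ_1=71, γ_2=46, γ_3=67, γ_4=16, γ_5=120, γ_6=66, γ_7=78, γ_8=29 (in table at j=2).
x = i·n + j = 8·12 + 2 = 98.
Check: 53^98 ≡ 28 (mod 139).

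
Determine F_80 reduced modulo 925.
410

Matrix identity: Q^n = [[F_(n+1), F_n], [F_n, F_(n-1)]] with Q = [[1,1],[1,0]].
n = 80 = 1010000₂. Square-and-multiply, entries mod 925:
Q^1 = [[1,1],[1,0]]
Q^2 = (Q^1)² = [[2,1],[1,1]]
Q^5 = (Q^2)²·Q = [[8,5],[5,3]]
Q^10 = (Q^5)² = [[89,55],[55,34]]
Q^20 = (Q^10)² = [[771,290],[290,481]]
Q^40 = (Q^20)² = [[516,480],[480,36]]
Q^80 = (Q^40)² = [[856,410],[410,446]]
F_80 mod 925 = Q^80[0][1] = 410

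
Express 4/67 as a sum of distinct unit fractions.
1/17 + 1/1139

Greedy algorithm:
4/67: ceiling(67/4) = 17, use 1/17
1/1139: ceiling(1139/1) = 1139, use 1/1139
Result: 4/67 = 1/17 + 1/1139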